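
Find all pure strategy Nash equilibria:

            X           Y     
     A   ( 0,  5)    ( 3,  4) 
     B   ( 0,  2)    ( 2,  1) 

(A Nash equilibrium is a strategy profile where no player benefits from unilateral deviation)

Nash equilibrium: (A, X), (B, X)

Work:
Best responses:
  P1 vs X: payoffs [0, 0] → best response A/B (payoff 0)
  P1 vs Y: payoffs [3, 2] → best response A (payoff 3)
  P2 vs A: payoffs [5, 4] → best response X (payoff 5)
  P2 vs B: payoffs [2, 1] → best response X (payoff 2)
Mutual best responses: (A,X), (B,X) → Nash equilibria.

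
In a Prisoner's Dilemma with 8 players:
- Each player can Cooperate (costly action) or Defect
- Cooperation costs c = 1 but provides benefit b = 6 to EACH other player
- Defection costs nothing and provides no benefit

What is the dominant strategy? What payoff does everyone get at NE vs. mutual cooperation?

Dominant: Defect; NE payoff = 0; Coop payoff = 41

Work:
Defect dominates (saves cost c = 1, benefit to others is external)
NE: All defect → everyone gets 0
If all cooperate: each receives (7)×6 - 1 = 41
Social dilemma: 41 > 0 but NE gives 0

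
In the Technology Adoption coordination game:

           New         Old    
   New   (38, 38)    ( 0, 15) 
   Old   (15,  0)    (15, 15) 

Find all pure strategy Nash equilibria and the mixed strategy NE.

Pure NE: (New, New) and (Old, Old); Mixed NE: p = 0.3947, q = 0.3947

Work:
Check pure NE:
(New, New): (38, 38) - no unilateral deviation beneficial
(Old, Old): (15, 15) - no unilateral deviation beneficial
Mixed NE: P1 plays New with p = 0.3947, P2 plays New with q = 0.3947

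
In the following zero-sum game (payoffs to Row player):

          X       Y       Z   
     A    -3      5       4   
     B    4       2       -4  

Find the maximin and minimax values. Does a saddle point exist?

Maximin = -3, Minimax = 4, Saddle: False

Work:
Row minimums: [-3, -4] → maximin = -3
Column maximums: [4, 5, 4] → minimax = 4
No saddle point (maximin ≠ minimax). Mixed strategy needed.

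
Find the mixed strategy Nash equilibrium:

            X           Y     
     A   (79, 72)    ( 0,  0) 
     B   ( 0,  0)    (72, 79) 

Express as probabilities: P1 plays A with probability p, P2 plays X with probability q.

p = 0.5232, q = 0.4768

Work:
Find probabilities that make opponent indifferent:
P2 chooses q to make P1 indifferent between A and B
P1 chooses p to make P2 indifferent between X and Y
Mixed NE: P1 plays (A: 0.5232, B: 0.4768), P2 plays (X: 0.4768, Y: 0.5232)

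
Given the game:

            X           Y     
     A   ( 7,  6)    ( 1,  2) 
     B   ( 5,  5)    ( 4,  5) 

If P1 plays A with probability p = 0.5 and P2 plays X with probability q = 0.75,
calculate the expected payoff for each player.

E[P1] = 5.125, E[P2] = 5.0

Work:
E[P1] = p·q·π₁(A,X) + p·(1-q)·π₁(A,Y) + (1-p)·q·π₁(B,X) + (1-p)·(1-q)·π₁(B,Y)
= 0.5·0.75·7 + 0.5·0.25·1 + 0.5·0.75·5 + 0.5·0.25·4
= 5.125

E[P2] = 5.0 (similar calculation)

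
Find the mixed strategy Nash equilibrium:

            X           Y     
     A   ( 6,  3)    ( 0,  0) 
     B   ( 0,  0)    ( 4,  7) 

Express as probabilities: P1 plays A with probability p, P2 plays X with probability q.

p = 0.7, q = 0.4

Work:
Find probabilities that make opponent indifferent:
P2 chooses q to make P1 indifferent between A and B
P1 chooses p to make P2 indifferent between X and Y
Mixed NE: P1 plays (A: 0.7, B: 0.3), P2 plays (X: 0.4, Y: 0.6)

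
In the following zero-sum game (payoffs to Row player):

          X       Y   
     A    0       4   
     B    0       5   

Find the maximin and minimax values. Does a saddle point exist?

Maximin = 0, Minimax = 0, Saddle: True

Work:
Row minimums: [0, 0] → maximin = 0
Column maximums: [0, 5] → minimax = 0
Saddle point exists! Game value = 0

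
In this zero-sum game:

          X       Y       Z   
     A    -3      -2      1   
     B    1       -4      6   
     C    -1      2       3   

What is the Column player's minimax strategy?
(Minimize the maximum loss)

Column should play X, value = 1

Work:
Column player minimizes Row's maximum payoff:
Column X: max payoff to Row = 1
Column Y: max payoff to Row = 2
Column Z: max payoff to Row = 6
Minimum is 1, achieved by column X.
Minimax strategy: X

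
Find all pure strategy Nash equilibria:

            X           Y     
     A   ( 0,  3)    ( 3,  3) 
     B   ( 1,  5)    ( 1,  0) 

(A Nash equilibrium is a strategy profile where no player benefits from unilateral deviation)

Nash equilibrium: (A, Y), (B, X)

Work:
Best responses:
  P1 vs X: payoffs [0, 1] → best response B (payoff 1)
  P1 vs Y: payoffs [3, 1] → best response A (payoff 3)
  P2 vs A: payoffs [3, 3] → best response X/Y (payoff 3)
  P2 vs B: payoffs [5, 0] → best response X (payoff 5)
Mutual best responses: (A,Y), (B,X) → Nash equilibria.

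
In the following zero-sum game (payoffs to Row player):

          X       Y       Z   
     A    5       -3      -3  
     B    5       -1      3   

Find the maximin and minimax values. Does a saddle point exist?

Maximin = -1, Minimax = -1, Saddle: True

Work:
Row minimums: [-3, -1] → maximin = -1
Column maximums: [5, -1, 3] → minimax = -1
Saddle point exists! Game value = -1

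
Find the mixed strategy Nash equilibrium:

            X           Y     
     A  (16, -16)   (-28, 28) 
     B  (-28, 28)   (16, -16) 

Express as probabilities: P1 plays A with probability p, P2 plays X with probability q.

p = 0.5, q = 0.5

Work:
Find probabilities that make opponent indifferent:
P2 chooses q to make P1 indifferent between A and B
P1 chooses p to make P2 indifferent between X and Y
Mixed NE: P1 plays (A: 0.5, B: 0.5), P2 plays (X: 0.5, Y: 0.5)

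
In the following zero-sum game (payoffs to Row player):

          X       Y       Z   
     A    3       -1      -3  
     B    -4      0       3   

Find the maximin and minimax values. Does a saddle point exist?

Maximin = -3, Minimax = 0, Saddle: False

Work:
Row minimums: [-3, -4] → maximin = -3
Column maximums: [3, 0, 3] → minimax = 0
No saddle point (maximin ≠ minimax). Mixed strategy needed.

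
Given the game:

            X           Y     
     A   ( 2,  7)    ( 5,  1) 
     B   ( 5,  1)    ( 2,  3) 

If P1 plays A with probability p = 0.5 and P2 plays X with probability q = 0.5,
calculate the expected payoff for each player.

E[P1] = 3.5, E[P2] = 3.0

Work:
E[P1] = p·q·π₁(A,X) + p·(1-q)·π₁(A,Y) + (1-p)·q·π₁(B,X) + (1-p)·(1-q)·π₁(B,Y)
= 0.5·0.5·2 + 0.5·0.5·5 + 0.5·0.5·5 + 0.5·0.5·2
= 3.5

E[P2] = 3.0 (similar calculation)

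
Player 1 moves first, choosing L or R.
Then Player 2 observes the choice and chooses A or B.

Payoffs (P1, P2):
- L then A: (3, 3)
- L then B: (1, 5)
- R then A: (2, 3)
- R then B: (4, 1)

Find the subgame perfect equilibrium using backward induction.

P1 plays R, P2 plays B after L and A after R; Payoff (2, 3)

Work:
Backward induction:
After L: P2 chooses B → P1 gets 1
After R: P2 chooses A → P1 gets 2
P1 chooses R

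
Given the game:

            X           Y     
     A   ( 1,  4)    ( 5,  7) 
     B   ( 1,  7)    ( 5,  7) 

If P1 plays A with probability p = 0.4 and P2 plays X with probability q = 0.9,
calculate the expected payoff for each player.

E[P1] = 1.4, E[P2] = 5.92

Work:
E[P1] = p·q·π₁(A,X) + p·(1-q)·π₁(A,Y) + (1-p)·q·π₁(B,X) + (1-p)·(1-q)·π₁(B,Y)
= 0.4·0.9·1 + 0.4·0.1·5 + 0.6·0.9·1 + 0.6·0.1·5
= 1.4

E[P2] = 5.92 (similar calculation)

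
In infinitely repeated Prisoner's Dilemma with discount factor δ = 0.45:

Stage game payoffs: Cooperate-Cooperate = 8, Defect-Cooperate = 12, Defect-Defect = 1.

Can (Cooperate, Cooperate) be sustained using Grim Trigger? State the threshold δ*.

δ* = 0.3636; since δ = 0.45 ≥ 0.3636, cooperation can be sustained

Work:
For Grim Trigger:
Cooperate forever: 8/(1-δ)
Defect then punished: 12 + 1·δ/(1-δ)
Need: 8/(1-δ) ≥ 12 + 1·δ/(1-δ)
Solving: δ ≥ (T-R)/(T-P) = (12-8)/(12-1) = 0.3636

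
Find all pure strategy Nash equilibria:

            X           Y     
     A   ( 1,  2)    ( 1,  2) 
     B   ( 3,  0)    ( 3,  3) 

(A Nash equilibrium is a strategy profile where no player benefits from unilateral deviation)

Nash equilibrium: (B, Y)

Work:
Best responses:
  P1 vs X: payoffs [1, 3] → best response B (payoff 3)
  P1 vs Y: payoffs [1, 3] → best response B (payoff 3)
  P2 vs A: payoffs [2, 2] → best response X/Y (payoff 2)
  P2 vs B: payoffs [0, 3] → best response Y (payoff 3)
Mutual best responses: (B,Y) → Nash equilibria.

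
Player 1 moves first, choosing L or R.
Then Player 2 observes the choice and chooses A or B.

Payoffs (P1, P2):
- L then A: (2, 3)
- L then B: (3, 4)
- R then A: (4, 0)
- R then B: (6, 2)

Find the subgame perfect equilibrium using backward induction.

P1 plays R, P2 plays B after L and B after R; Payoff (6, 2)

Work:
Backward induction:
After L: P2 chooses B → P1 gets 3
After R: P2 chooses B → P1 gets 6
P1 chooses R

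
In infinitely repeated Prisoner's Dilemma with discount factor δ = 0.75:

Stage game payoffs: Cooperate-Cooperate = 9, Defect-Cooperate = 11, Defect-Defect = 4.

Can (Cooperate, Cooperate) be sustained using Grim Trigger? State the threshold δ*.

δ* = 0.2857; since δ = 0.75 ≥ 0.2857, cooperation can be sustained

Work:
For Grim Trigger:
Cooperate forever: 9/(1-δ)
Defect then punished: 11 + 4·δ/(1-δ)
Need: 9/(1-δ) ≥ 11 + 4·δ/(1-δ)
Solving: δ ≥ (T-R)/(T-P) = (11-9)/(11-4) = 0.2857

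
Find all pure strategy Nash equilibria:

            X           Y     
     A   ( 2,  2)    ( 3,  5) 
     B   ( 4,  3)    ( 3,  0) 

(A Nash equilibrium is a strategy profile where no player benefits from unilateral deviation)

Nash equilibrium: (A, Y), (B, X)

Work:
Best responses:
  P1 vs X: payoffs [2, 4] → best response B (payoff 4)
  P1 vs Y: payoffs [3, 3] → best response A/B (payoff 3)
  P2 vs A: payoffs [2, 5] → best response Y (payoff 5)
  P2 vs B: payoffs [3, 0] → best response X (payoff 3)
Mutual best responses: (A,Y), (B,X) → Nash equilibria.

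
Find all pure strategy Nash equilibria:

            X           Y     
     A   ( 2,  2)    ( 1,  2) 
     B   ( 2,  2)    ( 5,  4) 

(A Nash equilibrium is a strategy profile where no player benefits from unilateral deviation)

Nash equilibrium: (A, X), (B, Y)

Work:
Best responses:
  P1 vs X: payoffs [2, 2] → best response A/B (payoff 2)
  P1 vs Y: payoffs [1, 5] → best response B (payoff 5)
  P2 vs A: payoffs [2, 2] → best response X/Y (payoff 2)
  P2 vs B: payoffs [2, 4] → best response Y (payoff 4)
Mutual best responses: (A,X), (B,Y) → Nash equilibria.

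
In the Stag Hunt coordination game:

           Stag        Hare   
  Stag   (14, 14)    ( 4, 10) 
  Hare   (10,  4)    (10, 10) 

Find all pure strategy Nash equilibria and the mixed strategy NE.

Pure NE: (Stag, Stag) and (Hare, Hare); Mixed NE: p = 0.6, q = 0.6

Work:
Check pure NE:
(Stag, Stag): (14, 14) - no unilateral deviation beneficial
(Hare, Hare): (10, 10) - no unilateral deviation beneficial
Mixed NE: P1 plays Stag with p = 0.6, P2 plays Stag with q = 0.6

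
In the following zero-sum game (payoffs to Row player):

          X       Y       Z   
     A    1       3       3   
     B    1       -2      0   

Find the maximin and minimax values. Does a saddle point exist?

Maximin = 1, Minimax = 1, Saddle: True

Work:
Row minimums: [1, -2] → maximin = 1
Column maximums: [1, 3, 3] → minimax = 1
Saddle point exists! Game value = 1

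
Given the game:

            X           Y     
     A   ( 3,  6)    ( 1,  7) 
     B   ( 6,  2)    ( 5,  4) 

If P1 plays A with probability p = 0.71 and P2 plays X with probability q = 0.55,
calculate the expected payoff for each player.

E[P1] = 3.1005, E[P2] = 5.4205

Work:
E[P1] = p·q·π₁(A,X) + p·(1-q)·π₁(A,Y) + (1-p)·q·π₁(B,X) + (1-p)·(1-q)·π₁(B,Y)
= 0.71·0.55·3 + 0.71·0.45·1 + 0.29·0.55·6 + 0.29·0.45·5
= 3.1005

E[P2] = 5.4205 (similar calculation)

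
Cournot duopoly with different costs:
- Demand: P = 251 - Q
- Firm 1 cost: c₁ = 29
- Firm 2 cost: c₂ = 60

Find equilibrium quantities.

q₁* = 84.33, q₂* = 53.33

Work:
Reaction: q₁ = (251 - 29 - q₂)/2
Reaction: q₂ = (251 - 60 - q₁)/2
Solve simultaneously:
q₁* = (251 - 2×29 + 60)/3 = 84.33
q₂* = (251 - 2×60 + 29)/3 = 53.33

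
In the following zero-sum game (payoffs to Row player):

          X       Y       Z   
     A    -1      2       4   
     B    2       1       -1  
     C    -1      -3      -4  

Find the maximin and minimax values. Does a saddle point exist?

Maximin = -1, Minimax = 2, Saddle: False

Work:
Row minimums: [-1, -1, -4] → maximin = -1
Column maximums: [2, 2, 4] → minimax = 2
No saddle point (maximin ≠ minimax). Mixed strategy needed.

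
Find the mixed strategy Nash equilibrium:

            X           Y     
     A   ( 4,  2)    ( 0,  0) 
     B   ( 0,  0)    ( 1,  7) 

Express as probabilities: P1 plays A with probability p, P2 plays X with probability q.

p = 0.7778, q = 0.2

Work:
Find probabilities that make opponent indifferent:
P2 chooses q to make P1 indifferent between A and B
P1 chooses p to make P2 indifferent between X and Y
Mixed NE: P1 plays (A: 0.7778, B: 0.2222), P2 plays (X: 0.2, Y: 0.8)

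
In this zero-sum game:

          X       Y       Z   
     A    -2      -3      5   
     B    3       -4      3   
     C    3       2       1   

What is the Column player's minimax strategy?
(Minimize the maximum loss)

Column should play Y, value = 2

Work:
Column player minimizes Row's maximum payoff:
Column X: max payoff to Row = 3
Column Y: max payoff to Row = 2
Column Z: max payoff to Row = 5
Minimum is 2, achieved by column Y.
Minimax strategy: Y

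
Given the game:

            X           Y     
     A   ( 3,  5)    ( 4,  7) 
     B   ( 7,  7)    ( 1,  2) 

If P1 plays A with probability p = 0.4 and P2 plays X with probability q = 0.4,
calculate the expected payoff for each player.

E[P1] = 3.48, E[P2] = 4.88

Work:
E[P1] = p·q·π₁(A,X) + p·(1-q)·π₁(A,Y) + (1-p)·q·π₁(B,X) + (1-p)·(1-q)·π₁(B,Y)
= 0.4·0.4·3 + 0.4·0.6·4 + 0.6·0.4·7 + 0.6·0.6·1
= 3.48

E[P2] = 4.88 (similar calculation)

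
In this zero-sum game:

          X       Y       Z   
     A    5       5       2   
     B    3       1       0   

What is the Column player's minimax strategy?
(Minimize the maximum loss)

Column should play Z, value = 2

Work:
Column player minimizes Row's maximum payoff:
Column X: max payoff to Row = 5
Column Y: max payoff to Row = 5
Column Z: max payoff to Row = 2
Minimum is 2, achieved by column Z.
Minimax strategy: Z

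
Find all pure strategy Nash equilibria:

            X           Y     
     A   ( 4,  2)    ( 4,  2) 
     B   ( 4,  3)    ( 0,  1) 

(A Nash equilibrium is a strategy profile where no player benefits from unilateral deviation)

Nash equilibrium: (A, X), (A, Y), (B, X)

Work:
Best responses:
  P1 vs X: payoffs [4, 4] → best response A/B (payoff 4)
  P1 vs Y: payoffs [4, 0] → best response A (payoff 4)
  P2 vs A: payoffs [2, 2] → best response X/Y (payoff 2)
  P2 vs B: payoffs [3, 1] → best response X (payoff 3)
Mutual best responses: (A,X), (A,Y), (B,X) → Nash equilibria.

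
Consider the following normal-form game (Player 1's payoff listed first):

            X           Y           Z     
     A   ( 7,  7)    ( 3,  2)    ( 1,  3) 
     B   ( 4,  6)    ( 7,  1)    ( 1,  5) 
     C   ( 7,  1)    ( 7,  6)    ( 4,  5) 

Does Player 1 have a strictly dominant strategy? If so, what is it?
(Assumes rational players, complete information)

No strictly dominant strategy exists for Player 1

Work:
A strategy strictly dominates another if it gives a strictly higher payoff against every opponent action. Compare each pair of P1's strategies column-by-column:
  A vs B: [7 vs 4, 3 vs 7, 1 vs 1] → A does not strictly dominate B (column Y: 3 ≤ 7)
  A vs C: [7 vs 7, 3 vs 7, 1 vs 4] → A does not strictly dominate C (column X: 7 ≤ 7)
  B vs A: [4 vs 7, 7 vs 3, 1 vs 1] → B does not strictly dominate A (column X: 4 ≤ 7)
  B vs C: [4 vs 7, 7 vs 7, 1 vs 4] → B does not strictly dominate C (column X: 4 ≤ 7)
  C vs A: [7 vs 7, 7 vs 3, 4 vs 1] → C does not strictly dominate A (column X: 7 ≤ 7)
  C vs B: [7 vs 4, 7 vs 7, 4 vs 1] → C does not strictly dominate B (column Y: 7 ≤ 7)
No single strategy strictly dominates all others → no strictly dominant strategy.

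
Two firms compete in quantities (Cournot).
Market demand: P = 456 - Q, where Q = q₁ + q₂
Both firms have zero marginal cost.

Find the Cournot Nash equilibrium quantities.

q₁* = q₂* = 152.0; P* = 152.0

Work:
Profit: π_i = P·q_i = (a - q_i - q_j)·q_i
FOC: ∂π_i/∂q_i = a - 2q_i - q_j = 0
Reaction function: q_i = (456 - q_j)/2
Symmetry: q* = 456/3 = 152.0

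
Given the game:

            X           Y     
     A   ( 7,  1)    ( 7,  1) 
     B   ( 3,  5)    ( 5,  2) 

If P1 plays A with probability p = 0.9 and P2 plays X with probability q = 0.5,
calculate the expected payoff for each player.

E[P1] = 6.7, E[P2] = 1.25

Work:
E[P1] = p·q·π₁(A,X) + p·(1-q)·π₁(A,Y) + (1-p)·q·π₁(B,X) + (1-p)·(1-q)·π₁(B,Y)
= 0.9·0.5·7 + 0.9·0.5·7 + 0.1·0.5·3 + 0.1·0.5·5
= 6.7

E[P2] = 1.25 (similar calculation)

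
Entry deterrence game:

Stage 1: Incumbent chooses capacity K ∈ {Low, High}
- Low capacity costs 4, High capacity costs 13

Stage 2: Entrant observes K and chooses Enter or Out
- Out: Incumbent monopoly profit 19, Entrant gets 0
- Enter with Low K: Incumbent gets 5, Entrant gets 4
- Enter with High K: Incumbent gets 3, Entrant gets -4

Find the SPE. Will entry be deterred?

SPE: (High, Enter|Low, Out|High); Entry deterred. Incumbent net profit = 6

Work:
After Low K: Entrant enters (4 > 0)
After High K: Entrant stays out (-4 < 0)
Incumbent: Low → 5−4=1, High → 19−13=6
Incumbent chooses High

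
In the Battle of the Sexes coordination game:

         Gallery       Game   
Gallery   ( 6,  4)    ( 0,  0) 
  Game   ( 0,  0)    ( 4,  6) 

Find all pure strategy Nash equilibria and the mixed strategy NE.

Pure NE: (Gallery, Gallery) and (Game, Game); Mixed NE: p = 0.6, q = 0.4

Work:
Check pure NE:
(Gallery, Gallery): (6, 4) - no unilateral deviation beneficial
(Game, Game): (4, 6) - no unilateral deviation beneficial
Mixed NE: P1 plays Gallery with p = 0.6, P2 plays Gallery with q = 0.4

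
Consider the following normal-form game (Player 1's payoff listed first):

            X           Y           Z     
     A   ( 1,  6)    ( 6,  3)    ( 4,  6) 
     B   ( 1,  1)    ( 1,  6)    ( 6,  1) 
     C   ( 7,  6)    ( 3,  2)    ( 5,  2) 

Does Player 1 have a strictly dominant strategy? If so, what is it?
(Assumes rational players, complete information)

No strictly dominant strategy exists for Player 1

Work:
A strategy strictly dominates another if it gives a strictly higher payoff against every opponent action. Compare each pair of P1's strategies column-by-column:
  A vs B: [1 vs 1, 6 vs 1, 4 vs 6] → A does not strictly dominate B (column X: 1 ≤ 1)
  A vs C: [1 vs 7, 6 vs 3, 4 vs 5] → A does not strictly dominate C (column X: 1 ≤ 7)
  B vs A: [1 vs 1, 1 vs 6, 6 vs 4] → B does not strictly dominate A (column X: 1 ≤ 1)
  B vs C: [1 vs 7, 1 vs 3, 6 vs 5] → B does not strictly dominate C (column X: 1 ≤ 7)
  C vs A: [7 vs 1, 3 vs 6, 5 vs 4] → C does not strictly dominate A (column Y: 3 ≤ 6)
  C vs B: [7 vs 1, 3 vs 1, 5 vs 6] → C does not strictly dominate B (column Z: 5 ≤ 6)
No single strategy strictly dominates all others → no strictly dominant strategy.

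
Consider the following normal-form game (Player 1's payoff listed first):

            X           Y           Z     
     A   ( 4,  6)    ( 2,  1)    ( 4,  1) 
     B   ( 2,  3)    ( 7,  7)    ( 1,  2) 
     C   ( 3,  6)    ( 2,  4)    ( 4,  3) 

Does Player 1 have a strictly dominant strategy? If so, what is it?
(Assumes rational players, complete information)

No strictly dominant strategy exists for Player 1

Work:
A strategy strictly dominates another if it gives a strictly higher payoff against every opponent action. Compare each pair of P1's strategies column-by-column:
  A vs B: [4 vs 2, 2 vs 7, 4 vs 1] → A does not strictly dominate B (column Y: 2 ≤ 7)
  A vs C: [4 vs 3, 2 vs 2, 4 vs 4] → A does not strictly dominate C (column Y: 2 ≤ 2)
  B vs A: [2 vs 4, 7 vs 2, 1 vs 4] → B does not strictly dominate A (column X: 2 ≤ 4)
  B vs C: [2 vs 3, 7 vs 2, 1 vs 4] → B does not strictly dominate C (column X: 2 ≤ 3)
  C vs A: [3 vs 4, 2 vs 2, 4 vs 4] → C does not strictly dominate A (column X: 3 ≤ 4)
  C vs B: [3 vs 2, 2 vs 7, 4 vs 1] → C does not strictly dominate B (column Y: 2 ≤ 7)
No single strategy strictly dominates all others → no strictly dominant strategy.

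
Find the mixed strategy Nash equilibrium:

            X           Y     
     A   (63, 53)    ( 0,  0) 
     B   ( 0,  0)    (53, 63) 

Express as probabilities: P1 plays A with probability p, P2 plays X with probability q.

p = 0.5431, q = 0.4569

Work:
Find probabilities that make opponent indifferent:
P2 chooses q to make P1 indifferent between A and B
P1 chooses p to make P2 indifferent between X and Y
Mixed NE: P1 plays (A: 0.5431, B: 0.4569), P2 plays (X: 0.4569, Y: 0.5431)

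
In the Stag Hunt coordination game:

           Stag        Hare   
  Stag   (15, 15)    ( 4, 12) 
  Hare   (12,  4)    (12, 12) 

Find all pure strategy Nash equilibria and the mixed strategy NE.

Pure NE: (Stag, Stag) and (Hare, Hare); Mixed NE: p = 0.7273, q = 0.7273

Work:
Check pure NE:
(Stag, Stag): (15, 15) - no unilateral deviation beneficial
(Hare, Hare): (12, 12) - no unilateral deviation beneficial
Mixed NE: P1 plays Stag with p = 0.7273, P2 plays Stag with q = 0.7273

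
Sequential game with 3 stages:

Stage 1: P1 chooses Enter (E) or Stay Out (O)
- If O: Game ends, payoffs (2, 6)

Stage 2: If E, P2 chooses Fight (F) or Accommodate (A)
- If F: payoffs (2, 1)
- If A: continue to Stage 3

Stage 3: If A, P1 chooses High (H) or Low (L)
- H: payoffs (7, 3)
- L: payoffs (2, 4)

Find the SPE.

SPE: (E, A, H); Outcome (7, 3)

Work:
Stage 3: P1 chooses H (7 vs 2)
Stage 2: P2: F->1, A->3 (anticipating H). Choose A
Stage 1: P1: O->2, E->7 (anticipating A, H). Choose E
SPE path: E -> A -> H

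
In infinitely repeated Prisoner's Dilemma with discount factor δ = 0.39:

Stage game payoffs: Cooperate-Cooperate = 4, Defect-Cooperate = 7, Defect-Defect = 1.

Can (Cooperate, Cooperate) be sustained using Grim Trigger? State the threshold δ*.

δ* = 0.5; since δ = 0.39 < 0.5, cooperation cannot be sustained

Work:
For Grim Trigger:
Cooperate forever: 4/(1-δ)
Defect then punished: 7 + 1·δ/(1-δ)
Need: 4/(1-δ) ≥ 7 + 1·δ/(1-δ)
Solving: δ ≥ (T-R)/(T-P) = (7-4)/(7-1) = 0.5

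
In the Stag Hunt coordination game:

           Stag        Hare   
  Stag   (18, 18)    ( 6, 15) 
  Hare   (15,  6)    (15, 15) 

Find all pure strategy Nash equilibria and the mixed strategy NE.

Pure NE: (Stag, Stag) and (Hare, Hare); Mixed NE: p = 0.75, q = 0.75

Work:
Check pure NE:
(Stag, Stag): (18, 18) - no unilateral deviation beneficial
(Hare, Hare): (15, 15) - no unilateral deviation beneficial
Mixed NE: P1 plays Stag with p = 0.75, P2 plays Stag with q = 0.75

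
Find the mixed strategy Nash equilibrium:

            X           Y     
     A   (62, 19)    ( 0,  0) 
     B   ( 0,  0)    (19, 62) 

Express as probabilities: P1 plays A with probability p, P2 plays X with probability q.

p = 0.7654, q = 0.2346

Work:
Find probabilities that make opponent indifferent:
P2 chooses q to make P1 indifferent between A and B
P1 chooses p to make P2 indifferent between X and Y
Mixed NE: P1 plays (A: 0.7654, B: 0.2346), P2 plays (X: 0.2346, Y: 0.7654)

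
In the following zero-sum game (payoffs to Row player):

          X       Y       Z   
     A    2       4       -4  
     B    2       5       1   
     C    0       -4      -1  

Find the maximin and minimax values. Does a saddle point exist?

Maximin = 1, Minimax = 1, Saddle: True

Work:
Row minimums: [-4, 1, -4] → maximin = 1
Column maximums: [2, 5, 1] → minimax = 1
Saddle point exists! Game value = 1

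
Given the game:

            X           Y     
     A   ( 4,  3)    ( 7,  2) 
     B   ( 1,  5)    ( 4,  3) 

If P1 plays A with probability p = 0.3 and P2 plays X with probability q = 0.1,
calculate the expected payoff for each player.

E[P1] = 4.6, E[P2] = 2.87

Work:
E[P1] = p·q·π₁(A,X) + p·(1-q)·π₁(A,Y) + (1-p)·q·π₁(B,X) + (1-p)·(1-q)·π₁(B,Y)
= 0.3·0.1·4 + 0.3·0.9·7 + 0.7·0.1·1 + 0.7·0.9·4
= 4.6

E[P2] = 2.87 (similar calculation)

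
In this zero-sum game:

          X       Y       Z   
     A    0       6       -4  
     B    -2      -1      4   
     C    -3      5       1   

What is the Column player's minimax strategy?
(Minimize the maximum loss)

Column should play X, value = 0

Work:
Column player minimizes Row's maximum payoff:
Column X: max payoff to Row = 0
Column Y: max payoff to Row = 6
Column Z: max payoff to Row = 4
Minimum is 0, achieved by column X.
Minimax strategy: X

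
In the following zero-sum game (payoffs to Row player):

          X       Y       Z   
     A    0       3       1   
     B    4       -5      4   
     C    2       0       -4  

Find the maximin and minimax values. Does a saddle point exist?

Maximin = 0, Minimax = 3, Saddle: False

Work:
Row minimums: [0, -5, -4] → maximin = 0
Column maximums: [4, 3, 4] → minimax = 3
No saddle point (maximin ≠ minimax). Mixed strategy needed.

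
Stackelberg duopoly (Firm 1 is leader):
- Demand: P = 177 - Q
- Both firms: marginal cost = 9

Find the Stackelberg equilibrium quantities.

q₁* (leader) = 84.0, q₂* (follower) = 42.0

Work:
Follower's reaction: q₂ = (a - c - q₁)/2
Leader substitutes: π₁ = q₁·(a - q₁ - (a-c-q₁)/2 - c)
FOC: q₁* = (177 - 9)/2 = 84.00
Then: q₂* = (177 - 9 - 84.0)/2 = 42.00
Leader has first-mover advantage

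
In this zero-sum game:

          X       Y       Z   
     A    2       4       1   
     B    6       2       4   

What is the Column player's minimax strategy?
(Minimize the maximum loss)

Column should play Y or Z (all achieve the minimum), value = 4

Work:
Column player minimizes Row's maximum payoff:
Column X: max payoff to Row = 6
Column Y: max payoff to Row = 4
Column Z: max payoff to Row = 4
Minimum is 4, achieved by columns Y, Z (tied).
Each of Y or Z is a minimax strategy.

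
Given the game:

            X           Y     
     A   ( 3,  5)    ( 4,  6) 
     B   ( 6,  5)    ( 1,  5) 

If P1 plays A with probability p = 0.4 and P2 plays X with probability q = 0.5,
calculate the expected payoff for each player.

E[P1] = 3.5, E[P2] = 5.2

Work:
E[P1] = p·q·π₁(A,X) + p·(1-q)·π₁(A,Y) + (1-p)·q·π₁(B,X) + (1-p)·(1-q)·π₁(B,Y)
= 0.4·0.5·3 + 0.4·0.5·4 + 0.6·0.5·6 + 0.6·0.5·1
= 3.5

E[P2] = 5.2 (similar calculation)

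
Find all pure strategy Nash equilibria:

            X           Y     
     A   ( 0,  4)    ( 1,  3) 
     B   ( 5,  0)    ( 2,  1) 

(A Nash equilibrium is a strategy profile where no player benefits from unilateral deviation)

Nash equilibrium: (B, Y)

Work:
Best responses:
  P1 vs X: payoffs [0, 5] → best response B (payoff 5)
  P1 vs Y: payoffs [1, 2] → best response B (payoff 2)
  P2 vs A: payoffs [4, 3] → best response X (payoff 4)
  P2 vs B: payoffs [0, 1] → best response Y (payoff 1)
Mutual best responses: (B,Y) → Nash equilibria.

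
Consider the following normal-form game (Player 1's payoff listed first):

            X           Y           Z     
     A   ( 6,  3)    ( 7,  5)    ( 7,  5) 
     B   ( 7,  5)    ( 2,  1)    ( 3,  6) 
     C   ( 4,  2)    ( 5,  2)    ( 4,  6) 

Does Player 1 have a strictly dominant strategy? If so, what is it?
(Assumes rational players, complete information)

No strictly dominant strategy exists for Player 1

Work:
A strategy strictly dominates another if it gives a strictly higher payoff against every opponent action. Compare each pair of P1's strategies column-by-column:
  A vs B: [6 vs 7, 7 vs 2, 7 vs 3] → A does not strictly dominate B (column X: 6 ≤ 7)
  A vs C: [6 vs 4, 7 vs 5, 7 vs 4] → A strictly dominates C
  B vs A: [7 vs 6, 2 vs 7, 3 vs 7] → B does not strictly dominate A (column Y: 2 ≤ 7)
  B vs C: [7 vs 4, 2 vs 5, 3 vs 4] → B does not strictly dominate C (column Y: 2 ≤ 5)
  C vs A: [4 vs 6, 5 vs 7, 4 vs 7] → C does not strictly dominate A (column X: 4 ≤ 6)
  C vs B: [4 vs 7, 5 vs 2, 4 vs 3] → C does not strictly dominate B (column X: 4 ≤ 7)
No single strategy strictly dominates all others → no strictly dominant strategy.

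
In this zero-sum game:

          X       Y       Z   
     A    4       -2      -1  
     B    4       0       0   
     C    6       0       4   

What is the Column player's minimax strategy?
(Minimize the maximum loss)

Column should play Y, value = 0

Work:
Column player minimizes Row's maximum payoff:
Column X: max payoff to Row = 6
Column Y: max payoff to Row = 0
Column Z: max payoff to Row = 4
Minimum is 0, achieved by column Y.
Minimax strategy: Y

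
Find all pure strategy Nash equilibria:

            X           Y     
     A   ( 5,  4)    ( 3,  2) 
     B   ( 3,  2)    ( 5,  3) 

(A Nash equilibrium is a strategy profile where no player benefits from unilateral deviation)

Nash equilibrium: (A, X), (B, Y)

Work:
Best responses:
  P1 vs X: payoffs [5, 3] → best response A (payoff 5)
  P1 vs Y: payoffs [3, 5] → best response B (payoff 5)
  P2 vs A: payoffs [4, 2] → best response X (payoff 4)
  P2 vs B: payoffs [2, 3] → best response Y (payoff 3)
Mutual best responses: (A,X), (B,Y) → Nash equilibria.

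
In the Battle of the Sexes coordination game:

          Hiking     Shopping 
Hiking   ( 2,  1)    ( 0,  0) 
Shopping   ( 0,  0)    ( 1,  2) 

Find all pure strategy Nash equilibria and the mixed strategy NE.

Pure NE: (Hiking, Hiking) and (Shopping, Shopping); Mixed NE: p = 0.6667, q = 0.3333

Work:
Check pure NE:
(Hiking, Hiking): (2, 1) - no unilateral deviation beneficial
(Shopping, Shopping): (1, 2) - no unilateral deviation beneficial
Mixed NE: P1 plays Hiking with p = 0.6667, P2 plays Hiking with q = 0.3333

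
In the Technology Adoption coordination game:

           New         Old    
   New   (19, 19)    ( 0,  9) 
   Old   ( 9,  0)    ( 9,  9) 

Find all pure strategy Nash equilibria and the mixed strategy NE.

Pure NE: (New, New) and (Old, Old); Mixed NE: p = 0.4737, q = 0.4737

Work:
Check pure NE:
(New, New): (19, 19) - no unilateral deviation beneficial
(Old, Old): (9, 9) - no unilateral deviation beneficial
Mixed NE: P1 plays New with p = 0.4737, P2 plays New with q = 0.4737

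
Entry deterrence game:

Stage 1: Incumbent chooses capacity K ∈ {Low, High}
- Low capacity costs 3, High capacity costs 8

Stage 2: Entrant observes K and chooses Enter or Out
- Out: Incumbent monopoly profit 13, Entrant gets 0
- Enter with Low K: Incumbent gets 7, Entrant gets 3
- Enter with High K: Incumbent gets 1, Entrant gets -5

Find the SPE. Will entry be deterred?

SPE: (High, Enter|Low, Out|High); Entry deterred. Incumbent net profit = 5

Work:
After Low K: Entrant enters (3 > 0)
After High K: Entrant stays out (-5 < 0)
Incumbent: Low → 7−3=4, High → 13−8=5
Incumbent chooses High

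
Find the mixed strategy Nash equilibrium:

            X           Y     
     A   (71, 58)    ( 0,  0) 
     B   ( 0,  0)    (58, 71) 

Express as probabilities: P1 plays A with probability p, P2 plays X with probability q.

p = 0.5504, q = 0.4496

Work:
Find probabilities that make opponent indifferent:
P2 chooses q to make P1 indifferent between A and B
P1 chooses p to make P2 indifferent between X and Y
Mixed NE: P1 plays (A: 0.5504, B: 0.4496), P2 plays (X: 0.4496, Y: 0.5504)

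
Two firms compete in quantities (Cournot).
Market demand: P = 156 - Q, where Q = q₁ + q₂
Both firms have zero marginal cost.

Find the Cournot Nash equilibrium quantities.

q₁* = q₂* = 52.0; P* = 52.0

Work:
Profit: π_i = P·q_i = (a - q_i - q_j)·q_i
FOC: ∂π_i/∂q_i = a - 2q_i - q_j = 0
Reaction function: q_i = (156 - q_j)/2
Symmetry: q* = 156/3 = 52.0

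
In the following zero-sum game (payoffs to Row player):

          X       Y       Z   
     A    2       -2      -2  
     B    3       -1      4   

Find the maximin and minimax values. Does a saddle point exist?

Maximin = -1, Minimax = -1, Saddle: True

Work:
Row minimums: [-2, -1] → maximin = -1
Column maximums: [3, -1, 4] → minimax = -1
Saddle point exists! Game value = -1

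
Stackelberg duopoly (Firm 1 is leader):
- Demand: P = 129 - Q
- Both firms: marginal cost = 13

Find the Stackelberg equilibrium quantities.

q₁* (leader) = 58.0, q₂* (follower) = 29.0

Work:
Follower's reaction: q₂ = (a - c - q₁)/2
Leader substitutes: π₁ = q₁·(a - q₁ - (a-c-q₁)/2 - c)
FOC: q₁* = (129 - 13)/2 = 58.00
Then: q₂* = (129 - 13 - 58.0)/2 = 29.00
Leader has first-mover advantage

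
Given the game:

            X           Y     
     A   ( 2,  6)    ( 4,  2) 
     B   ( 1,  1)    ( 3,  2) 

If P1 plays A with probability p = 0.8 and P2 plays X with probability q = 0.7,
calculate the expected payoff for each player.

E[P1] = 2.4, E[P2] = 4.1

Work:
E[P1] = p·q·π₁(A,X) + p·(1-q)·π₁(A,Y) + (1-p)·q·π₁(B,X) + (1-p)·(1-q)·π₁(B,Y)
= 0.8·0.7·2 + 0.8·0.3·4 + 0.2·0.7·1 + 0.2·0.3·3
= 2.4

E[P2] = 4.1 (similar calculation)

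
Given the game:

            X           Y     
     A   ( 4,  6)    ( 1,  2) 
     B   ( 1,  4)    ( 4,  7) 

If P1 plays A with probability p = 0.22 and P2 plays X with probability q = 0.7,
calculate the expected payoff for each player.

E[P1] = 2.164, E[P2] = 4.878

Work:
E[P1] = p·q·π₁(A,X) + p·(1-q)·π₁(A,Y) + (1-p)·q·π₁(B,X) + (1-p)·(1-q)·π₁(B,Y)
= 0.22·0.7·4 + 0.22·0.3·1 + 0.78·0.7·1 + 0.78·0.3·4
= 2.164

E[P2] = 4.878 (similar calculation)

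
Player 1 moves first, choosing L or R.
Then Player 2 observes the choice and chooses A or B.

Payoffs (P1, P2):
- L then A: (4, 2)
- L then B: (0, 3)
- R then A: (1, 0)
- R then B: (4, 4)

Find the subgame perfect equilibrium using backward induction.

P1 plays R, P2 plays B after L and B after R; Payoff (4, 4)

Work:
Backward induction:
After L: P2 chooses B → P1 gets 0
After R: P2 chooses B → P1 gets 4
P1 chooses R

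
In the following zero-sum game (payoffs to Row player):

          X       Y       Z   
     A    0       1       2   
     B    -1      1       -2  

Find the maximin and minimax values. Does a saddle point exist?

Maximin = 0, Minimax = 0, Saddle: True

Work:
Row minimums: [0, -2] → maximin = 0
Column maximums: [0, 1, 2] → minimax = 0
Saddle point exists! Game value = 0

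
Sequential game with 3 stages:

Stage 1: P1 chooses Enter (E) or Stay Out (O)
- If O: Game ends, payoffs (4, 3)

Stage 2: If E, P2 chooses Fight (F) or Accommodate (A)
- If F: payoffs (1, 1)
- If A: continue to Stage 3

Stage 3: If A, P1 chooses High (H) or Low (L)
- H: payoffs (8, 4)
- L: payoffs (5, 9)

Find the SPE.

SPE: (E, A, H); Outcome (8, 4)

Work:
Stage 3: P1 chooses H (8 vs 5)
Stage 2: P2: F->1, A->4 (anticipating H). Choose A
Stage 1: P1: O->4, E->8 (anticipating A, H). Choose E
SPE path: E -> A -> H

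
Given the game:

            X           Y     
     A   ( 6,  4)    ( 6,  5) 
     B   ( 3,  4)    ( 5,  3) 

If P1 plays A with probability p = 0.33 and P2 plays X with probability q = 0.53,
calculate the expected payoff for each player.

E[P1] = 4.6198, E[P2] = 3.8402

Work:
E[P1] = p·q·π₁(A,X) + p·(1-q)·π₁(A,Y) + (1-p)·q·π₁(B,X) + (1-p)·(1-q)·π₁(B,Y)
= 0.33·0.53·6 + 0.33·0.47·6 + 0.67·0.53·3 + 0.67·0.47·5
= 4.6198

E[P2] = 3.8402 (similar calculation)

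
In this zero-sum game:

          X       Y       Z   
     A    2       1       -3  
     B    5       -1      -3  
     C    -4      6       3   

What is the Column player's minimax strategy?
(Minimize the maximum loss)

Column should play Z, value = 3

Work:
Column player minimizes Row's maximum payoff:
Column X: max payoff to Row = 5
Column Y: max payoff to Row = 6
Column Z: max payoff to Row = 3
Minimum is 3, achieved by column Z.
Minimax strategy: Z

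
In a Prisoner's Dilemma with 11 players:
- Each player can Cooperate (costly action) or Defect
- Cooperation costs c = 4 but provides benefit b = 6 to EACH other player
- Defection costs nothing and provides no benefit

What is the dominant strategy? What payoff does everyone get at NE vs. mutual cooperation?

Dominant: Defect; NE payoff = 0; Coop payoff = 56

Work:
Defect dominates (saves cost c = 4, benefit to others is external)
NE: All defect → everyone gets 0
If all cooperate: each receives (10)×6 - 4 = 56
Social dilemma: 56 > 0 but NE gives 0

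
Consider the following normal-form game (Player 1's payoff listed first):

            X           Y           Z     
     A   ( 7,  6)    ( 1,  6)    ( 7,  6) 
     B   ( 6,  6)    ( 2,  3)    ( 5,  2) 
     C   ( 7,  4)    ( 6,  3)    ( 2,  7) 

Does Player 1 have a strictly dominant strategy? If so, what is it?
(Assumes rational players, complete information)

No strictly dominant strategy exists for Player 1

Work:
A strategy strictly dominates another if it gives a strictly higher payoff against every opponent action. Compare each pair of P1's strategies column-by-column:
  A vs B: [7 vs 6, 1 vs 2, 7 vs 5] → A does not strictly dominate B (column Y: 1 ≤ 2)
  A vs C: [7 vs 7, 1 vs 6, 7 vs 2] → A does not strictly dominate C (column X: 7 ≤ 7)
  B vs A: [6 vs 7, 2 vs 1, 5 vs 7] → B does not strictly dominate A (column X: 6 ≤ 7)
  B vs C: [6 vs 7, 2 vs 6, 5 vs 2] → B does not strictly dominate C (column X: 6 ≤ 7)
  C vs A: [7 vs 7, 6 vs 1, 2 vs 7] → C does not strictly dominate A (column X: 7 ≤ 7)
  C vs B: [7 vs 6, 6 vs 2, 2 vs 5] → C does not strictly dominate B (column Z: 2 ≤ 5)
No single strategy strictly dominates all others → no strictly dominant strategy.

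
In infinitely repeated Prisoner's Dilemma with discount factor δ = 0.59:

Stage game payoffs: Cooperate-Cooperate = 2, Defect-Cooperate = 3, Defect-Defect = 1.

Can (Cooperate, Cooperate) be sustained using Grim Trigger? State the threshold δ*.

δ* = 0.5; since δ = 0.59 ≥ 0.5, cooperation can be sustained

Work:
For Grim Trigger:
Cooperate forever: 2/(1-δ)
Defect then punished: 3 + 1·δ/(1-δ)
Need: 2/(1-δ) ≥ 3 + 1·δ/(1-δ)
Solving: δ ≥ (T-R)/(T-P) = (3-2)/(3-1) = 0.5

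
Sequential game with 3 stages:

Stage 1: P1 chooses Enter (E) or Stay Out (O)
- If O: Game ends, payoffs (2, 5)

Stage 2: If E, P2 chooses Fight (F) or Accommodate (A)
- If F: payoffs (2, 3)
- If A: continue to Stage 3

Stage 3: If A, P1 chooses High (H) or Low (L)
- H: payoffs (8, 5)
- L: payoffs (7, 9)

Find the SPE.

SPE: (E, A, H); Outcome (8, 5)

Work:
Stage 3: P1 chooses H (8 vs 7)
Stage 2: P2: F->3, A->5 (anticipating H). Choose A
Stage 1: P1: O->2, E->8 (anticipating A, H). Choose E
SPE path: E -> A -> H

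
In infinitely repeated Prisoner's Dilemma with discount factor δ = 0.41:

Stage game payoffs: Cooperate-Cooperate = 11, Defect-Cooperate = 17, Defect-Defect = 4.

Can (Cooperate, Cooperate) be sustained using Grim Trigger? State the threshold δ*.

δ* = 0.4615; since δ = 0.41 < 0.4615, cooperation cannot be sustained

Work:
For Grim Trigger:
Cooperate forever: 11/(1-δ)
Defect then punished: 17 + 4·δ/(1-δ)
Need: 11/(1-δ) ≥ 17 + 4·δ/(1-δ)
Solving: δ ≥ (T-R)/(T-P) = (17-11)/(17-4) = 0.4615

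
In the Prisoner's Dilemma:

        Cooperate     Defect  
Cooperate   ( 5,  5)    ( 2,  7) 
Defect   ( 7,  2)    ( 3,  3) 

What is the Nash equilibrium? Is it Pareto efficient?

(Defect, Defect) is NE; not Pareto efficient

Work:
Defect dominates Cooperate for both players:
If P2 cooperates: Defect (7) > Cooperate (5)
If P2 defects: Defect (3) > Cooperate (2)
NE: (Defect, Defect) with payoff (3, 3)
But (Cooperate, Cooperate) = (5, 5) Pareto dominates (3, 3)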